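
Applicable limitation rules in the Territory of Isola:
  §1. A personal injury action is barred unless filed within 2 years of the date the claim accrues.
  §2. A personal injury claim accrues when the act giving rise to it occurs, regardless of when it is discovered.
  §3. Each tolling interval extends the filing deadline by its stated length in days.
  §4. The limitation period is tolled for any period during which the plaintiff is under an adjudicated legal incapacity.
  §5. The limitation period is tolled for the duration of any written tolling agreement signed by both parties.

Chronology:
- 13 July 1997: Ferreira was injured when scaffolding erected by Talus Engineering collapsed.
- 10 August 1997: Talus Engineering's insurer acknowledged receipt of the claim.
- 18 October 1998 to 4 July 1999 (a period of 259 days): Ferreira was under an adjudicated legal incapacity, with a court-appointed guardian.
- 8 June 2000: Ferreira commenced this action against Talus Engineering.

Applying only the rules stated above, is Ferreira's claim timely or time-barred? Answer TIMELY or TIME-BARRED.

The claim accrued on 13 July 1997, when the wrongful act occurred.
The untolled deadline — 2 years after 13 July 1997 — is 13 July 1999.
The period was tolled for 259 days by the plaintiff's legal incapacity (18 October 1998 to 4 July 1999), pushing the deadline to 28 March 2000.
Nothing else in the chronology tolls or restarts the period.
The 8 June 2000 filing falls after the 28 March 2000 deadline; the claim is time-barred.

TIME-BARRED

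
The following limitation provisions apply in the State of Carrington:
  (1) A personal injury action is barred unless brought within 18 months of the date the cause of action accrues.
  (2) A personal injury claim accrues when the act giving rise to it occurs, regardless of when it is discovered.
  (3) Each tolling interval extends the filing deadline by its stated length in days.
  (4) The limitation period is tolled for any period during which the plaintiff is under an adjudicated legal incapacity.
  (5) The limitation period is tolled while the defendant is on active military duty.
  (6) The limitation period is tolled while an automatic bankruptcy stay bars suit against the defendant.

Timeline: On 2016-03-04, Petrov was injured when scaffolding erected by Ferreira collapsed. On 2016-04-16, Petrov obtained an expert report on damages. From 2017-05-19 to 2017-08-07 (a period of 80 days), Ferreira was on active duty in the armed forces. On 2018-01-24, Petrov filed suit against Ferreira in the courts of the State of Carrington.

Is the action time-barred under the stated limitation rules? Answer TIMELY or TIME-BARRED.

The cause of action accrued on 2016-03-04, the date of the act.
18 months from 2016-03-04 is 2017-09-04.
The defendant's active military service from 2017-05-19 to 2017-08-07 tolled the period for 80 days, extending the deadline to 2017-11-23.
None of the other events listed affects the running of the period under the stated rules.
Filing on 2018-01-24 missed the 2017-11-23 deadline — the action is time-barred.

TIME-BARRED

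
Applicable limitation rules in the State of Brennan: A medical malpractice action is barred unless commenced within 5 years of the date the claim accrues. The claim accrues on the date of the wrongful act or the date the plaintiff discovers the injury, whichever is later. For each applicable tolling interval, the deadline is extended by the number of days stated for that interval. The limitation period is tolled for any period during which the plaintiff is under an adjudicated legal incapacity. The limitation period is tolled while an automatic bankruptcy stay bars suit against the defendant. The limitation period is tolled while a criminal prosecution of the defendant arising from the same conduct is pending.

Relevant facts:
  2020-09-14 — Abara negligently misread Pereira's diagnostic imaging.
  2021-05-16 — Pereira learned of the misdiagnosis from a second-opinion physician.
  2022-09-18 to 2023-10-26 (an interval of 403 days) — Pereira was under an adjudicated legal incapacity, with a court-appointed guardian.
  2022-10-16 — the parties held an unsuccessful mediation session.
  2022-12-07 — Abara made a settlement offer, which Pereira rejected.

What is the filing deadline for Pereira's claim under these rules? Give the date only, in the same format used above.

2027-06-23

Because discovery on 2021-05-16 post-dates the 2020-09-14 act, accrual under the later-of rule falls on 2021-05-16.
The untolled deadline — 5 years after 2021-05-16 — is 2026-05-16.
The period was tolled for 403 days by the plaintiff's legal incapacity (2022-09-18 to 2023-10-26), pushing the deadline to 2027-06-23.
The other events in the timeline have no effect on the limitation period under the stated rules.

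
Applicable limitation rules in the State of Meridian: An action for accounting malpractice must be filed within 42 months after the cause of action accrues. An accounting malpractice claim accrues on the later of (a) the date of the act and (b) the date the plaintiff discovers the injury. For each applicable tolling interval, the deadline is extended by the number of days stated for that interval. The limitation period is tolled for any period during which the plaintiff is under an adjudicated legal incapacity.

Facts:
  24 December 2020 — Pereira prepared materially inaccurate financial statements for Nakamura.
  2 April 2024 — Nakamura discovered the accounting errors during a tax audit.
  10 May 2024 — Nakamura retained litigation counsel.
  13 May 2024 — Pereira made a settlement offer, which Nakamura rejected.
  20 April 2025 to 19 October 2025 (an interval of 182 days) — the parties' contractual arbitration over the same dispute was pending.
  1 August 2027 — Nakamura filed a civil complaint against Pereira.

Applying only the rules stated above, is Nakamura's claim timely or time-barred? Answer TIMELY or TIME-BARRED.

The claim accrued on 2 April 2024 — the later of the 24 December 2020 act and the 2 April 2024 discovery.
Adding the 42 months base period to 2 April 2024 gives a deadline of 2 October 2027, before any tolling.
No stated provision tolls the period for a pending arbitration, so the interval from 20 April 2025 to 19 October 2025 has no effect on the deadline.
The other events in the timeline have no effect on the limitation period under the stated rules.
The 1 August 2027 filing precedes the 2 October 2027 deadline; the claim is timely.

TIMELY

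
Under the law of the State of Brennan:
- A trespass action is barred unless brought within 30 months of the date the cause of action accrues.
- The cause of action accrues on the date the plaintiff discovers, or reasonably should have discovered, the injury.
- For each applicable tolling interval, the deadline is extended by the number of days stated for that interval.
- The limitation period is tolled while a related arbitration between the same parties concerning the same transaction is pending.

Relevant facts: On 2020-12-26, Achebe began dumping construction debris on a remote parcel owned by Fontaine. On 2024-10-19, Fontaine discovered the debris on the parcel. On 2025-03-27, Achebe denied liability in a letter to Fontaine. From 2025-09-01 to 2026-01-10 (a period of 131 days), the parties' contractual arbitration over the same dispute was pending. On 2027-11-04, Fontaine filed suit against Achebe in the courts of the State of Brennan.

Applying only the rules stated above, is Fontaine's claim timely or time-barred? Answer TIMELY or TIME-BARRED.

TIME-BARRED

Accrual is tied to discovery, so the period began on 2024-10-19 rather than on 2020-12-26 when the act occurred.
Adding the 30 months base period to 2024-10-19 gives a deadline of 2027-04-19, before any tolling.
Because the pending related arbitration ran from 2025-09-01 to 2026-01-10, the deadline is extended by 131 days to 2027-08-28.
The other events in the timeline have no effect on the limitation period under the stated rules.
The 2027-11-04 filing falls after the 2027-08-28 deadline; the claim is time-barred.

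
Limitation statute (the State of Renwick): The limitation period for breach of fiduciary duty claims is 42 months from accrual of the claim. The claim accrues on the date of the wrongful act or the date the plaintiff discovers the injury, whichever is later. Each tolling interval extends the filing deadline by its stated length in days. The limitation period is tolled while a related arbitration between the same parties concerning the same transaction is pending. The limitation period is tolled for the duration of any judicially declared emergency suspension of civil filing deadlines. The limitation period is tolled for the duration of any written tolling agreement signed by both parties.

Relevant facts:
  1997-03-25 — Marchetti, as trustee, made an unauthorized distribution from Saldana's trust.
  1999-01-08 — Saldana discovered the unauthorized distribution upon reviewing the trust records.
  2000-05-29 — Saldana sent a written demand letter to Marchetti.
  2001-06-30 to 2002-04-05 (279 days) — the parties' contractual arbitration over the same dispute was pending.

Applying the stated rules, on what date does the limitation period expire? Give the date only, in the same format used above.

Because discovery on 1999-01-08 post-dates the 1997-03-25 act, accrual under the later-of rule falls on 1999-01-08.
Adding the 42 months base period to 1999-01-08 gives a deadline of 2002-07-08, before any tolling.
The period was tolled for 279 days by the pending related arbitration (2001-06-30 to 2002-04-05), pushing the deadline to 2003-04-13.
None of the other events listed affects the running of the period under the stated rules.

2003-04-13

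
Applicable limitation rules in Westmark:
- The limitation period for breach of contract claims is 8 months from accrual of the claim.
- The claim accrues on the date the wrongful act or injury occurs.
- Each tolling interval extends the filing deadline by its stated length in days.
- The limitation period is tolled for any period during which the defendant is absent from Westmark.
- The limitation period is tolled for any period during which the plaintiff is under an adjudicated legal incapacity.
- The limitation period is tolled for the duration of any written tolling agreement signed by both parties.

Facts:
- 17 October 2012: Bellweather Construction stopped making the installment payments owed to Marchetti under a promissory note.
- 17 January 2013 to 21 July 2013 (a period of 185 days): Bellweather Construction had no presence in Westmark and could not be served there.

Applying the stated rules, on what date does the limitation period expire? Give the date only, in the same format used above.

The claim accrued on 17 October 2012, the date of the act.
8 months from 17 October 2012 is 17 June 2013.
Because the defendant's absence from the jurisdiction ran from 17 January 2013 to 21 July 2013, the deadline is extended by 185 days to 19 December 2013.

19 December 2013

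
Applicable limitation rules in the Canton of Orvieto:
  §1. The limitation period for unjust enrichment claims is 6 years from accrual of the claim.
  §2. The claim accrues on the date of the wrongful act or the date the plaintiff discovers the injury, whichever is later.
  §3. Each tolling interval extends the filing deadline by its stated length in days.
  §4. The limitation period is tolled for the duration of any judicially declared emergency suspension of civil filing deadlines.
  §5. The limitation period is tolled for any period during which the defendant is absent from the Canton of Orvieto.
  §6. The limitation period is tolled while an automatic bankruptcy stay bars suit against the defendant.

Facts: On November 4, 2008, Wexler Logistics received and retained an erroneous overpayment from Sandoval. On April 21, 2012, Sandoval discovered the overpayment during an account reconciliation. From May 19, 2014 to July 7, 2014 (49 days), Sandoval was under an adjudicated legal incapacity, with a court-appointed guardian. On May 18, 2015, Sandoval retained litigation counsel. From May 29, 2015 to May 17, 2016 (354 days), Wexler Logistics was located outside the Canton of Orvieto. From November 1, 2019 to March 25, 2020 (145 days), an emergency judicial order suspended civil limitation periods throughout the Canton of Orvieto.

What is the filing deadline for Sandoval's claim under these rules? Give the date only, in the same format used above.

April 10, 2019

Because discovery on April 21, 2012 post-dates the November 4, 2008 act, accrual under the later-of rule falls on April 21, 2012.
Adding the 6 years base period to April 21, 2012 gives a deadline of April 21, 2018, before any tolling.
The period was tolled for 354 days by the defendant's absence from the jurisdiction (May 29, 2015 to May 17, 2016), pushing the deadline to April 10, 2019.
The emergency suspension of filing deadlines starting November 1, 2019 came too late — the period had run on April 10, 2019 — and so does not extend the deadline.
Although the plaintiff's incapacity ran from May 19, 2014 to July 7, 2014, the stated rules do not make that a tolling event, so it is disregarded.
Nothing else in the chronology tolls or restarts the period.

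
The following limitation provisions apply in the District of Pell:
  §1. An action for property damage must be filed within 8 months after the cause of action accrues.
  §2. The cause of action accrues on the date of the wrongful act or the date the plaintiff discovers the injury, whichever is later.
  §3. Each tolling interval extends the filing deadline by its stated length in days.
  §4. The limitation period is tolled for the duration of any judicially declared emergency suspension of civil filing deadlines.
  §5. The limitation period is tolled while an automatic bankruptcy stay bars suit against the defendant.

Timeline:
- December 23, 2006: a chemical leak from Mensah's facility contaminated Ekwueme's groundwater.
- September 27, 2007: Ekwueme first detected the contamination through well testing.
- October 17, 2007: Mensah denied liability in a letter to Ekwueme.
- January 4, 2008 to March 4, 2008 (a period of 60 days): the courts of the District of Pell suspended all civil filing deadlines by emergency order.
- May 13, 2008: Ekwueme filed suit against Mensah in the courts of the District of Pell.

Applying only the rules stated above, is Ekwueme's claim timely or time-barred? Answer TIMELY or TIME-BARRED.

The claim accrued on September 27, 2007 — the later of the December 23, 2006 act and the September 27, 2007 discovery.
Adding the 8 months base period to September 27, 2007 gives a deadline of May 27, 2008, before any tolling.
The emergency suspension of filing deadlines from January 4, 2008 to March 4, 2008 tolled the period for 60 days, extending the deadline to July 26, 2008.
None of the other events listed affects the running of the period under the stated rules.
Filing on May 13, 2008 beat the July 26, 2008 deadline — the action is timely.

TIMELY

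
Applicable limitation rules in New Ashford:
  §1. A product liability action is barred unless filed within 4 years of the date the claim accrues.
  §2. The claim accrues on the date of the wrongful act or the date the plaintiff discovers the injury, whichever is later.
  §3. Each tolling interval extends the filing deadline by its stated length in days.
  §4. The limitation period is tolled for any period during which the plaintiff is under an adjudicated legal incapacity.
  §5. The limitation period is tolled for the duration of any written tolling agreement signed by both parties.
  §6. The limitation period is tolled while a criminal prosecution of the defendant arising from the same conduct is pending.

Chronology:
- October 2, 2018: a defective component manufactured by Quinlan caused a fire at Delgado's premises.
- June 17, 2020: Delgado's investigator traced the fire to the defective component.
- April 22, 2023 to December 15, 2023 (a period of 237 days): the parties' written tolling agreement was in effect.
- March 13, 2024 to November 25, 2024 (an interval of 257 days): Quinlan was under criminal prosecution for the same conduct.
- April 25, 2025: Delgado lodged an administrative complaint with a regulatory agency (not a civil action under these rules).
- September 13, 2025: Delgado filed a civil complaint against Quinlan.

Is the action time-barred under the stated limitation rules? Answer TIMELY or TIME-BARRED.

The claim accrued on June 17, 2020 — the later of the October 2, 2018 act and the June 17, 2020 discovery.
4 years from June 17, 2020 is June 17, 2024.
The written tolling agreement from April 22, 2023 to December 15, 2023 tolled the period for 237 days, extending the deadline to February 9, 2025.
Because the pending criminal prosecution ran from March 13, 2024 to November 25, 2024, the deadline is extended by 257 days to October 24, 2025.
The other events in the timeline have no effect on the limitation period under the stated rules.
The September 13, 2025 filing precedes the October 24, 2025 deadline; the claim is timely.

TIMELY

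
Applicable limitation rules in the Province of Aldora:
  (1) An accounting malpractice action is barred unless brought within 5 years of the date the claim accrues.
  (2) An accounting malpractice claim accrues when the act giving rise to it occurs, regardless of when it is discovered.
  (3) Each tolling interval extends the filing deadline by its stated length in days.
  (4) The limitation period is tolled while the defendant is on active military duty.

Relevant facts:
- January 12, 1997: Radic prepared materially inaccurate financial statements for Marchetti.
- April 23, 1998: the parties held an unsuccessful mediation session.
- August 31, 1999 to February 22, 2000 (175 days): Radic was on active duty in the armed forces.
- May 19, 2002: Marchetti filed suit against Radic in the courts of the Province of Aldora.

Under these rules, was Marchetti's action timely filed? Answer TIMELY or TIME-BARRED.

TIMELY

The claim accrued on January 12, 1997, when the wrongful act occurred.
Adding the 5 years base period to January 12, 1997 gives a deadline of January 12, 2002, before any tolling.
The defendant's active military service from August 31, 1999 to February 22, 2000 tolled the period for 175 days, extending the deadline to July 6, 2002.
Nothing else in the chronology tolls or restarts the period.
Marchetti filed on May 19, 2002, before the July 6, 2002 deadline, so the action is timely.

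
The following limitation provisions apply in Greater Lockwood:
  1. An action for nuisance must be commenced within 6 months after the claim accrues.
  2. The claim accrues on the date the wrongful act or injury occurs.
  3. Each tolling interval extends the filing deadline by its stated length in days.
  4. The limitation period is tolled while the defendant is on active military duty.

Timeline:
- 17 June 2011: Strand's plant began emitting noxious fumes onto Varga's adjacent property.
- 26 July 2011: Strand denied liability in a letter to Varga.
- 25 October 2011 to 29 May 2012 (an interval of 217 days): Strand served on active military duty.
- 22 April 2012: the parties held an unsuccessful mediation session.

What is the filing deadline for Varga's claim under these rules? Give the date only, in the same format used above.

The limitation period began to run on 17 June 2011.
Adding the 6 months base period to 17 June 2011 gives a deadline of 17 December 2011, before any tolling.
Because the defendant's active military service ran from 25 October 2011 to 29 May 2012, the deadline is extended by 217 days to 21 July 2012.
Nothing else in the chronology tolls or restarts the period.

21 July 2012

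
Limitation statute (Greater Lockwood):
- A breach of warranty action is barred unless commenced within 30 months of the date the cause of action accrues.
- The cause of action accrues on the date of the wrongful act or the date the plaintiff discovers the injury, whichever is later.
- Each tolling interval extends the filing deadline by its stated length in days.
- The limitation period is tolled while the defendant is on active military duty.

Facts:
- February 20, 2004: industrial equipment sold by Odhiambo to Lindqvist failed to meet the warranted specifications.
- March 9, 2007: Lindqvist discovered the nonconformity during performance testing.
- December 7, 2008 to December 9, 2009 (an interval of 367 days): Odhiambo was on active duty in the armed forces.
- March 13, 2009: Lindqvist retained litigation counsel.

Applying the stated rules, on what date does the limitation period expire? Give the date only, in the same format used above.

Taking the later of the act (February 20, 2004) and discovery (March 9, 2007), the claim accrued on March 9, 2007.
30 months from March 9, 2007 is September 9, 2009.
The period was tolled for 367 days by the defendant's active military service (December 7, 2008 to December 9, 2009), pushing the deadline to September 11, 2010.
None of the other events listed affects the running of the period under the stated rules.

September 11, 2010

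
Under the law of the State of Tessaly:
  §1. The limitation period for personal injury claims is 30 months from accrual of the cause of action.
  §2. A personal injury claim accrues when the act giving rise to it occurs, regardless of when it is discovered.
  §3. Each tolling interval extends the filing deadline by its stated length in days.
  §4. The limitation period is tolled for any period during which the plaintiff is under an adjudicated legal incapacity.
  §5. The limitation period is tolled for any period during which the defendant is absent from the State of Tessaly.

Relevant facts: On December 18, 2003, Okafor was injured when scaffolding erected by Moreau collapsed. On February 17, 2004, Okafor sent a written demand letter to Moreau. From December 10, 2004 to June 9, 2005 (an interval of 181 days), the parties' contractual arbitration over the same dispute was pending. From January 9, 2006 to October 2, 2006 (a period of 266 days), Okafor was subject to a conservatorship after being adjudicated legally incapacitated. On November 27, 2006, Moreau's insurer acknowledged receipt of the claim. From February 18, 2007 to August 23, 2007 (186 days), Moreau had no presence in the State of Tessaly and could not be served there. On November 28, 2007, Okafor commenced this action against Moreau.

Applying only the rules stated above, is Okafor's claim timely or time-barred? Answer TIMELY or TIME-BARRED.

The cause of action accrued on December 18, 2003, the date of the act.
The untolled deadline — 30 months after December 18, 2003 — is June 18, 2006.
The period was tolled for 266 days by the plaintiff's legal incapacity (January 9, 2006 to October 2, 2006), pushing the deadline to March 11, 2007.
The period was tolled for 186 days by the defendant's absence from the jurisdiction (February 18, 2007 to August 23, 2007), pushing the deadline to September 13, 2007.
Although a pending arbitration ran from December 10, 2004 to June 9, 2005, the stated rules do not make that a tolling event, so it is disregarded.
Nothing else in the chronology tolls or restarts the period.
Okafor filed on November 28, 2007, after the September 13, 2007 deadline, so the action is time-barred.

TIME-BARRED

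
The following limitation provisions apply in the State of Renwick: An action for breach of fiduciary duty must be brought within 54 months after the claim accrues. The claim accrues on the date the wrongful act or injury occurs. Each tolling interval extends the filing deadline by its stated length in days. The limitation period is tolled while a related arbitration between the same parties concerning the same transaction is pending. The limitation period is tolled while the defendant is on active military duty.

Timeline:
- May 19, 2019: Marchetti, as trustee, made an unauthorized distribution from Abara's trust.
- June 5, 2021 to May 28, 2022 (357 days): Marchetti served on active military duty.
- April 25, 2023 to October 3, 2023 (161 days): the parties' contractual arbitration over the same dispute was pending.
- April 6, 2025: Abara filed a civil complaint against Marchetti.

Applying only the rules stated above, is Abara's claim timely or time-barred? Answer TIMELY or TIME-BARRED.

TIMELY

The claim accrued on May 19, 2019, the date of the act.
The untolled deadline — 54 months after May 19, 2019 — is November 19, 2023.
The defendant's active military service from June 5, 2021 to May 28, 2022 tolled the period for 357 days, extending the deadline to November 10, 2024.
Because the pending related arbitration ran from April 25, 2023 to October 3, 2023, the deadline is extended by 161 days to April 20, 2025.
Filing on April 6, 2025 beat the April 20, 2025 deadline — the action is timely.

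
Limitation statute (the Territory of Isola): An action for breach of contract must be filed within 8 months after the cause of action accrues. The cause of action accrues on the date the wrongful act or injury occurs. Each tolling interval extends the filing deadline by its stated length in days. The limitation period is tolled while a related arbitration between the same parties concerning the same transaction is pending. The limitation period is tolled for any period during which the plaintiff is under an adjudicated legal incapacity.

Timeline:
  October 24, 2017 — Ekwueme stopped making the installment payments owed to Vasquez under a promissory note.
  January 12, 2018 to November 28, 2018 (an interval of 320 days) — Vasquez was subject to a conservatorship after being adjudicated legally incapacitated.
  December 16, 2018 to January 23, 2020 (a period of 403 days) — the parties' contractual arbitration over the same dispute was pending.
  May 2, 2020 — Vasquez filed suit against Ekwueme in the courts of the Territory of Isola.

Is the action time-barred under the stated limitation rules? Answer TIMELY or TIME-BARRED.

TIMELY

The claim accrued on October 24, 2017, when the wrongful act occurred.
Adding the 8 months base period to October 24, 2017 gives a deadline of June 24, 2018, before any tolling.
The plaintiff's legal incapacity from January 12, 2018 to November 28, 2018 tolled the period for 320 days, extending the deadline to May 10, 2019.
The pending related arbitration from December 16, 2018 to January 23, 2020 tolled the period for 403 days, extending the deadline to June 16, 2020.
Vasquez filed on May 2, 2020, before the June 16, 2020 deadline, so the action is timely.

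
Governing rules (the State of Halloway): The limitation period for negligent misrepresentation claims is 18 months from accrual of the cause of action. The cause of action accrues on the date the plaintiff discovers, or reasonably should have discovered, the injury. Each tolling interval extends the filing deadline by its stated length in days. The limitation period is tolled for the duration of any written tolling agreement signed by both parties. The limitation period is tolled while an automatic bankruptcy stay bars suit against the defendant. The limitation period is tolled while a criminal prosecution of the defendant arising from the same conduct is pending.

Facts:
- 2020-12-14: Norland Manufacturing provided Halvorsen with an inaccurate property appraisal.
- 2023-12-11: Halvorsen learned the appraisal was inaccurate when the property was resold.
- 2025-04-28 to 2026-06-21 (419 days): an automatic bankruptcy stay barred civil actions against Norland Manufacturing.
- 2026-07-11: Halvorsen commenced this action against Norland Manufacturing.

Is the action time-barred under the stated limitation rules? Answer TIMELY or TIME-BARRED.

TIMELY

Accrual is tied to discovery, so the period began on 2023-12-11 rather than on 2020-12-14 when the act occurred.
The untolled deadline — 18 months after 2023-12-11 — is 2025-06-11.
Because the automatic bankruptcy stay ran from 2025-04-28 to 2026-06-21, the deadline is extended by 419 days to 2026-08-04.
Filing on 2026-07-11 beat the 2026-08-04 deadline — the action is timely.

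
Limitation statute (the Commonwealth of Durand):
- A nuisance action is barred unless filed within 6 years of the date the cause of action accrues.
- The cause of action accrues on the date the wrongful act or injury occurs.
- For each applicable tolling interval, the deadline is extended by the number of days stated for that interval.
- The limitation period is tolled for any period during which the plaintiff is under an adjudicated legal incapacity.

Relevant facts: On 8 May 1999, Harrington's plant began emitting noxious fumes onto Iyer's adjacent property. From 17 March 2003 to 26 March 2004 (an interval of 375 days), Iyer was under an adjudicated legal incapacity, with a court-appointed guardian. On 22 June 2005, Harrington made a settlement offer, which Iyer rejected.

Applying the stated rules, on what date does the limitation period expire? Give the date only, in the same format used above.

18 May 2006

The limitation period began to run on 8 May 1999.
6 years from 8 May 1999 is 8 May 2005.
The plaintiff's legal incapacity from 17 March 2003 to 26 March 2004 tolled the period for 375 days, extending the deadline to 18 May 2006.
The other events in the timeline have no effect on the limitation period under the stated rules.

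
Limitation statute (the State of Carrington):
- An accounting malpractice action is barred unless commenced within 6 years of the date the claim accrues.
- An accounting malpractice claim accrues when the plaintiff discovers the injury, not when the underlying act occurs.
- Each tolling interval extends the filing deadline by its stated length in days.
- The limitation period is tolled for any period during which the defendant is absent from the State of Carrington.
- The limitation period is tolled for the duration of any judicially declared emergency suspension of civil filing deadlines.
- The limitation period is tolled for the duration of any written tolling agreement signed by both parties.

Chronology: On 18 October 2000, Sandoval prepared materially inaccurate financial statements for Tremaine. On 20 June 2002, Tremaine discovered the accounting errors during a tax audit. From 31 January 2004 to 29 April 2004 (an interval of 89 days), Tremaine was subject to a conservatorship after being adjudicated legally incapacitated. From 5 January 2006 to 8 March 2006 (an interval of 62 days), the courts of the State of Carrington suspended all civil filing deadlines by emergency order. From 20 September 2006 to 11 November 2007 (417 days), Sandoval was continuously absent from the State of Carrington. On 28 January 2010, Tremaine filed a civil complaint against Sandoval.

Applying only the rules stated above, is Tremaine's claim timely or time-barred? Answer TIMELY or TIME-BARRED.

TIME-BARRED

Accrual is tied to discovery, so the period began on 20 June 2002 rather than on 18 October 2000 when the act occurred.
The untolled deadline — 6 years after 20 June 2002 — is 20 June 2008.
Because the emergency suspension of filing deadlines ran from 5 January 2006 to 8 March 2006, the deadline is extended by 62 days to 21 August 2008.
The period was tolled for 417 days by the defendant's absence from the jurisdiction (20 September 2006 to 11 November 2007), pushing the deadline to 12 October 2009.
Although the plaintiff's incapacity ran from 31 January 2004 to 29 April 2004, the stated rules do not make that a tolling event, so it is disregarded.
The 28 January 2010 filing falls after the 12 October 2009 deadline; the claim is time-barred.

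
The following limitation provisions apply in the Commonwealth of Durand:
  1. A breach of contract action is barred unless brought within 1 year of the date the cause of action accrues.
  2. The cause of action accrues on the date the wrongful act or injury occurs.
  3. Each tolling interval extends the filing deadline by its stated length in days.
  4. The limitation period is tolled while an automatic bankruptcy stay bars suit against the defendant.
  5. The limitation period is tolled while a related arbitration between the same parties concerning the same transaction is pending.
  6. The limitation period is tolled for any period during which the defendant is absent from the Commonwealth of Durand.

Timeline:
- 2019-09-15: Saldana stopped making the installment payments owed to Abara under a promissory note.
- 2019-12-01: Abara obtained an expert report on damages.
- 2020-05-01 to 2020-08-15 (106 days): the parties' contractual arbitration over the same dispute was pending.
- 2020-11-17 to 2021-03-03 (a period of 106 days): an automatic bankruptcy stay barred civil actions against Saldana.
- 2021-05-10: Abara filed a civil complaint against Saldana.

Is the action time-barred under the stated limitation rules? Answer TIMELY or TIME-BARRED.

The claim accrued on 2019-09-15, when the wrongful act occurred.
1 year from 2019-09-15 is 2020-09-15.
Because the pending related arbitration ran from 2020-05-01 to 2020-08-15, the deadline is extended by 106 days to 2020-12-30.
The automatic bankruptcy stay from 2020-11-17 to 2021-03-03 tolled the period for 106 days, extending the deadline to 2021-04-15.
The other events in the timeline have no effect on the limitation period under the stated rules.
Abara filed on 2021-05-10, after the 2021-04-15 deadline, so the action is time-barred.

TIME-BARRED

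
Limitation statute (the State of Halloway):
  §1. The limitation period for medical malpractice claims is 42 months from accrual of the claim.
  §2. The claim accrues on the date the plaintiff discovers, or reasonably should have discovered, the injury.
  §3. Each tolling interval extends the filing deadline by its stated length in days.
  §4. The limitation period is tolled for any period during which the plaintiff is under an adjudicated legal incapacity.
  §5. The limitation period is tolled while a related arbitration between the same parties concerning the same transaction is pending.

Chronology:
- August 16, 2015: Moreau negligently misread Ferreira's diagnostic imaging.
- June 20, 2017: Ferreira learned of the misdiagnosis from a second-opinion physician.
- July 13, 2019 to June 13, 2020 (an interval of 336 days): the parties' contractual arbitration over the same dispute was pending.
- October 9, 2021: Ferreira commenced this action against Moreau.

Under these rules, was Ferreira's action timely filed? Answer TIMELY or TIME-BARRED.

TIMELY

Under the discovery rule, the claim accrued on June 20, 2017, when Ferreira discovered the injury — not on the August 16, 2015 date of the underlying act.
42 months from June 20, 2017 is December 20, 2020.
The pending related arbitration from July 13, 2019 to June 13, 2020 tolled the period for 336 days, extending the deadline to November 21, 2021.
Ferreira filed on October 9, 2021, before the November 21, 2021 deadline, so the action is timely.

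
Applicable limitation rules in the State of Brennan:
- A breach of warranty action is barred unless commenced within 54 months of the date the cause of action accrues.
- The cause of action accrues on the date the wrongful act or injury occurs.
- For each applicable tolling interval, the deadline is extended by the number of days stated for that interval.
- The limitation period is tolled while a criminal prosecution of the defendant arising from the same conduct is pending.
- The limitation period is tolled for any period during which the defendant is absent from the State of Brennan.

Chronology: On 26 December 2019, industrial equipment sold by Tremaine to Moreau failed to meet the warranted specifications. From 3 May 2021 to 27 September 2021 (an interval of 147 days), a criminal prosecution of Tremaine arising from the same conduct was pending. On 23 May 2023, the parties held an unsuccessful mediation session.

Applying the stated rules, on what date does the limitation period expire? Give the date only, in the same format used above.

20 November 2024

The limitation period began to run on 26 December 2019.
The untolled deadline — 54 months after 26 December 2019 — is 26 June 2024.
The period was tolled for 147 days by the pending criminal prosecution (3 May 2021 to 27 September 2021), pushing the deadline to 20 November 2024.
Nothing else in the chronology tolls or restarts the period.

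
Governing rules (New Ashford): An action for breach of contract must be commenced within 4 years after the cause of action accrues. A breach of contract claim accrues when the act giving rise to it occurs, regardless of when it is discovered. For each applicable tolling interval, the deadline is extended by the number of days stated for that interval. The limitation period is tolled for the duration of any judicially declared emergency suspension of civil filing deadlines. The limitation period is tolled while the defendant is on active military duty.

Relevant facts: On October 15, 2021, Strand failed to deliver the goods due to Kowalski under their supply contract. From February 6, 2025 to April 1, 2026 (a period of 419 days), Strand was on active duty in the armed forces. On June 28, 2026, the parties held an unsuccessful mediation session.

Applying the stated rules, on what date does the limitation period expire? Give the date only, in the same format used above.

The cause of action accrued on October 15, 2021, the date of the act.
The untolled deadline — 4 years after October 15, 2021 — is October 15, 2025.
Because the defendant's active military service ran from February 6, 2025 to April 1, 2026, the deadline is extended by 419 days to December 8, 2026.
The other events in the timeline have no effect on the limitation period under the stated rules.

December 8, 2026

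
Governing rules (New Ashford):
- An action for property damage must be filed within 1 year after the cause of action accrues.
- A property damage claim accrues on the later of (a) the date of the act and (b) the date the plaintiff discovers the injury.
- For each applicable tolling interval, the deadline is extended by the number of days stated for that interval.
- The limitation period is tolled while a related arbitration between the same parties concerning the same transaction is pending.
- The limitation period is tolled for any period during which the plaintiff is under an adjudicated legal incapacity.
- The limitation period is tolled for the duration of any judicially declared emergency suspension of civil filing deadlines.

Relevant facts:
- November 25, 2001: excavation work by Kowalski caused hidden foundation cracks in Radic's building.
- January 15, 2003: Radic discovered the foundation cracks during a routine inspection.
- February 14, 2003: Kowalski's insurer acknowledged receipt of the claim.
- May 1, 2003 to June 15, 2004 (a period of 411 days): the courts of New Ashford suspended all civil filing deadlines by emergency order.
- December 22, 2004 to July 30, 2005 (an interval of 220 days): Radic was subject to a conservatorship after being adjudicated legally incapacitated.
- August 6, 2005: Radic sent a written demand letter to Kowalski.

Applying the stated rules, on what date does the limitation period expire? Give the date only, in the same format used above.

October 7, 2005

Because discovery on January 15, 2003 post-dates the November 25, 2001 act, accrual under the later-of rule falls on January 15, 2003.
1 year from January 15, 2003 is January 15, 2004.
The emergency suspension of filing deadlines from May 1, 2003 to June 15, 2004 tolled the period for 411 days, extending the deadline to March 1, 2005.
Because the plaintiff's legal incapacity ran from December 22, 2004 to July 30, 2005, the deadline is extended by 220 days to October 7, 2005.
Nothing else in the chronology tolls or restarts the period.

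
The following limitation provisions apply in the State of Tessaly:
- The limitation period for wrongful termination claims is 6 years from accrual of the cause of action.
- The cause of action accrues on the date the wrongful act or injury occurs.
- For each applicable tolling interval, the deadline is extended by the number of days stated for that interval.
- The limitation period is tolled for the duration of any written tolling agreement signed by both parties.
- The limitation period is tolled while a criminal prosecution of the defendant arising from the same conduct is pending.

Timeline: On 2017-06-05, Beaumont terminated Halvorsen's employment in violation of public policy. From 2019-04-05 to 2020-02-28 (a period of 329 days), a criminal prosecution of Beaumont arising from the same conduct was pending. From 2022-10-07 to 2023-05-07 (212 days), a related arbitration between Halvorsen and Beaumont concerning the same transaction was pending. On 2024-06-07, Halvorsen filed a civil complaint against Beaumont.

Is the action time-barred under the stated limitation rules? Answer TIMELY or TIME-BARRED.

TIME-BARRED

The cause of action accrued on 2017-06-05, the date of the act.
The untolled deadline — 6 years after 2017-06-05 — is 2023-06-05.
The pending criminal prosecution from 2019-04-05 to 2020-02-28 tolled the period for 329 days, extending the deadline to 2024-04-29.
No stated provision tolls the period for a pending arbitration, so the interval from 2022-10-07 to 2023-05-07 has no effect on the deadline.
The 2024-06-07 filing falls after the 2024-04-29 deadline; the claim is time-barred.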